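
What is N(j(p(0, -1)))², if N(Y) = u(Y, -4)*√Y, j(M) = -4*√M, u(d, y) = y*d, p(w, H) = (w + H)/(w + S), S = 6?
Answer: 256*I*√6/9 ≈ 69.674*I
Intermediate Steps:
p(w, H) = (H + w)/(6 + w) (p(w, H) = (w + H)/(w + 6) = (H + w)/(6 + w))
u(d, y) = d*y
N(Y) = -4*Y^(3/2) (N(Y) = (Y*(-4))*√Y = (-4*Y)*√Y = -4*Y^(3/2))
N(j(p(0, -1)))² = (-4*8*(-√(-1 + 0)/√(6 + 0))^(3/2))² = (-4*8*(-I*√6/6)^(3/2))² = (-4*8*(6^(¼)*(-I)^(3/2)/6))² = (-4*4*6^(¼)*(-I)^(3/2)/3)² = (-16*6^(¼)*(-I)^(3/2)/3)² = 256*I*√6/9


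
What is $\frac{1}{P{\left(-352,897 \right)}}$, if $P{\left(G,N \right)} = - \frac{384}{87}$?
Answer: $- \frac{29}{128} \approx -0.22656$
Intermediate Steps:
$P{\left(G,N \right)} = - \frac{128}{29}$ ($P{\left(G,N \right)} = \left(-384\right) \frac{1}{87} = - \frac{128}{29}$)
$\frac{1}{P{\left(-352,897 \right)}} = \frac{1}{- \frac{128}{29}} = - \frac{29}{128}$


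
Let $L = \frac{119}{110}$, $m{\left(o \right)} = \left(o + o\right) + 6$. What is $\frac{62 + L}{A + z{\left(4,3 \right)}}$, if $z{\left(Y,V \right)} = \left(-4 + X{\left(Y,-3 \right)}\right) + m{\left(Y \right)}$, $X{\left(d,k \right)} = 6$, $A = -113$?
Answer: $- \frac{6939}{10670} \approx -0.65033$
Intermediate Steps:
$m{\left(o \right)} = 6 + 2 o$ ($m{\left(o \right)} = 2 o + 6 = 6 + 2 o$)
$z{\left(Y,V \right)} = 8 + 2 Y$ ($z{\left(Y,V \right)} = \left(-4 + 6\right) + \left(6 + 2 Y\right) = 2 + \left(6 + 2 Y\right) = 8 + 2 Y$)
$L = \frac{119}{110}$ ($L = 119 \cdot \frac{1}{110} = \frac{119}{110} \approx 1.0818$)
$\frac{62 + L}{A + z{\left(4,3 \right)}} = \frac{62 + \frac{119}{110}}{-113 + \left(8 + 2 \cdot 4\right)} = \frac{6939}{110 \left(-113 + \left(8 + 8\right)\right)} = \frac{6939}{110 \left(-113 + 16\right)} = \frac{6939}{110 \left(-97\right)} = \frac{6939}{110} \left(- \frac{1}{97}\right) = - \frac{6939}{10670}$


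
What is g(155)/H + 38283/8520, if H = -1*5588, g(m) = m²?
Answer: 769367/3967480 ≈ 0.19392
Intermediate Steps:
H = -5588
g(155)/H + 38283/8520 = 155²/(-5588) + 38283/8520 = 24025*(-1/5588) + 38283*(1/8520) = -24025/5588 + 12761/2840 = 769367/3967480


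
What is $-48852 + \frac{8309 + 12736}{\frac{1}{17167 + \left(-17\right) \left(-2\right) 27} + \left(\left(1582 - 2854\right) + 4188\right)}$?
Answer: $- \frac{2575871682747}{52735861} \approx -48845.0$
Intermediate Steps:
$-48852 + \frac{8309 + 12736}{\frac{1}{17167 + \left(-17\right) \left(-2\right) 27} + \left(\left(1582 - 2854\right) + 4188\right)} = -48852 + \frac{21045}{\frac{1}{17167 + 34 \cdot 27} + \left(-1272 + 4188\right)} = -48852 + \frac{21045}{\frac{1}{17167 + 918} + 2916} = -48852 + \frac{21045}{\frac{1}{18085} + 2916} = -48852 + \frac{21045}{\frac{52735861}{18085}} = -48852 + 21045 \cdot \frac{18085}{52735861} = -48852 + \frac{380598825}{52735861} = - \frac{2575871682747}{52735861}$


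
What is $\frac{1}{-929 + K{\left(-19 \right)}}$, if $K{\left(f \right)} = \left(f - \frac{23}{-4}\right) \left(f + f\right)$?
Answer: $- \frac{2}{851} \approx -0.0023502$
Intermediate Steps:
$K{\left(f \right)} = 2 f \left(\frac{23}{4} + f\right)$ ($K{\left(f \right)} = \left(f - - \frac{23}{4}\right) 2 f = \left(f + \frac{23}{4}\right) 2 f = \left(\frac{23}{4} + f\right) 2 f = 2 f \left(\frac{23}{4} + f\right)$)
$\frac{1}{-929 + K{\left(-19 \right)}} = \frac{1}{-929 + \frac{1}{2} \left(-19\right) \left(23 + 4 \left(-19\right)\right)} = \frac{1}{-929 + \frac{1}{2} \left(-19\right) \left(23 - 76\right)} = \frac{1}{-929 + \frac{1}{2} \left(-19\right) \left(-53\right)} = \frac{1}{-929 + \frac{1007}{2}} = \frac{1}{- \frac{851}{2}} = - \frac{2}{851}$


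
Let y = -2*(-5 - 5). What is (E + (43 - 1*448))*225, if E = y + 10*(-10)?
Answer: -109125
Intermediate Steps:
y = 20 (y = -2*(-10) = 20)
E = -80 (E = 20 + 10*(-10) = 20 - 100 = -80)
(E + (43 - 1*448))*225 = (-80 + (43 - 1*448))*225 = (-80 + (43 - 448))*225 = (-80 - 405)*225 = -485*225 = -109125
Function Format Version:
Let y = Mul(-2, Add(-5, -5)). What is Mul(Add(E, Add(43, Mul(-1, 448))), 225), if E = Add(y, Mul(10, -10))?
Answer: -109125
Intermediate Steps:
y = 20 (y = Mul(-2, -10) = 20)
E = -80 (E = Add(20, Mul(10, -10)) = Add(20, -100) = -80)
Mul(Add(E, Add(43, Mul(-1, 448))), 225) = Mul(Add(-80, Add(43, Mul(-1, 448))), 225) = Mul(Add(-80, Add(43, -448)), 225) = Mul(Add(-80, -405), 225) = Mul(-485, 225) = -109125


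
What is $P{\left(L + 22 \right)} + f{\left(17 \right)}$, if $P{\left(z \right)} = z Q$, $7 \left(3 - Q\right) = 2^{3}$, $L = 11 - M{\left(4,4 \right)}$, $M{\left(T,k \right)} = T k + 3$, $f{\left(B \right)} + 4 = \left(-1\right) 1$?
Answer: $21$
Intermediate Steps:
$f{\left(B \right)} = -5$ ($f{\left(B \right)} = -4 - 1 = -5$)
$M{\left(T,k \right)} = 3 + T k$
$L = -8$ ($L = 11 - \left(3 + 4 \cdot 4\right) = 11 - \left(3 + 16\right) = 11 - 19 = -8$)
$Q = \frac{13}{7}$ ($Q = 3 - \frac{2^{3}}{7} = 3 - \frac{8}{7} = \frac{13}{7} \approx 1.8571$)
$P{\left(z \right)} = \frac{13 z}{7}$ ($P{\left(z \right)} = z \frac{13}{7} = \frac{13 z}{7}$)
$P{\left(L + 22 \right)} + f{\left(17 \right)} = \frac{13 \left(-8 + 22\right)}{7} - 5 = \frac{13}{7} \cdot 14 - 5 = 26 - 5 = 21$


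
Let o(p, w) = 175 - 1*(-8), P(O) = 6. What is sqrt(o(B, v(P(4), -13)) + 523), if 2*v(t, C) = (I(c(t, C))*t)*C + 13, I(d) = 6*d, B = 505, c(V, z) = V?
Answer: sqrt(706) ≈ 26.571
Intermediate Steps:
v(t, C) = 13/2 + 3*C*t**2 (v(t, C) = (((6*t)*t)*C + 13)/2 = ((6*t**2)*C + 13)/2 = (6*C*t**2 + 13)/2 = (13 + 6*C*t**2)/2 = 13/2 + 3*C*t**2)
o(p, w) = 183 (o(p, w) = 175 + 8 = 183)
sqrt(o(B, v(P(4), -13)) + 523) = sqrt(183 + 523) = sqrt(706)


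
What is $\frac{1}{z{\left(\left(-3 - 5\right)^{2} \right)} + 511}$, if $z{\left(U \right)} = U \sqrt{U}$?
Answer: $\frac{1}{1023} \approx 0.00097752$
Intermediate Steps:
$z{\left(U \right)} = U^{\frac{3}{2}}$
$\frac{1}{z{\left(\left(-3 - 5\right)^{2} \right)} + 511} = \frac{1}{\left(\left(-3 - 5\right)^{2}\right)^{\frac{3}{2}} + 511} = \frac{1}{\left(\left(-8\right)^{2}\right)^{\frac{3}{2}} + 511} = \frac{1}{64^{\frac{3}{2}} + 511} = \frac{1}{512 + 511} = \frac{1}{1023}$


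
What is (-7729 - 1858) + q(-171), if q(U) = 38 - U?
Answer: -9378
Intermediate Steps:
(-7729 - 1858) + q(-171) = (-7729 - 1858) + (38 - 1*(-171)) = -9587 + (38 + 171) = -9587 + 209 = -9378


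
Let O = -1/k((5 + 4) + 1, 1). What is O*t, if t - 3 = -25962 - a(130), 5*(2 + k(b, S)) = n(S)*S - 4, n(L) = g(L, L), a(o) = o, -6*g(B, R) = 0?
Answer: -18635/2 ≈ -9317.5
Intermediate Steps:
g(B, R) = 0 (g(B, R) = -1/6*0 = 0)
n(L) = 0
k(b, S) = -14/5 (k(b, S) = -2 + (0*S - 4)/5 = -2 + (0 - 4)/5 = -2 + (1/5)*(-4) = -2 - 4/5 = -14/5)
t = -26089 (t = 3 + (-25962 - 1*130) = 3 + (-25962 - 130) = 3 - 26092 = -26089)
O = 5/14 (O = -1/(-14/5) = -1*(-5/14) = 5/14 ≈ 0.35714)
O*t = (5/14)*(-26089) = -18635/2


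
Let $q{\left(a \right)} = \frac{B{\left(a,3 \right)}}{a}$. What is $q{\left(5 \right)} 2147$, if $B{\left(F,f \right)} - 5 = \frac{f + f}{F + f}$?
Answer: $\frac{49381}{20} \approx 2469.1$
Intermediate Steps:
$B{\left(F,f \right)} = 5 + \frac{2 f}{F + f}$ ($B{\left(F,f \right)} = 5 + \frac{f + f}{F + f} = 5 + \frac{2 f}{F + f}$)
$q{\left(a \right)} = \frac{21 + 5 a}{a \left(3 + a\right)}$ ($q{\left(a \right)} = \frac{\frac{1}{a + 3} \left(5 a + 7 \cdot 3\right)}{a} = \frac{\frac{1}{3 + a} \left(5 a + 21\right)}{a} = \frac{\frac{1}{3 + a} \left(21 + 5 a\right)}{a} = \frac{21 + 5 a}{a \left(3 + a\right)}$)
$q{\left(5 \right)} 2147 = \frac{21 + 5 \cdot 5}{5 \left(3 + 5\right)} 2147 = \frac{21 + 25}{5 \cdot 8} \cdot 2147 = \frac{1}{5} \cdot \frac{1}{8} \cdot 46 \cdot 2147 = \frac{23}{20} \cdot 2147 = \frac{49381}{20}$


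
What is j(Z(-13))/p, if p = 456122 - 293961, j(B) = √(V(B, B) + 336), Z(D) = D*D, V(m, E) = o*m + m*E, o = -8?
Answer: √27545/162161 ≈ 0.0010235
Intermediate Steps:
V(m, E) = -8*m + E*m (V(m, E) = -8*m + m*E = -8*m + E*m)
Z(D) = D²
j(B) = √(336 + B*(-8 + B)) (j(B) = √(B*(-8 + B) + 336) = √(336 + B*(-8 + B)))
p = 162161
j(Z(-13))/p = √(336 + (-13)²*(-8 + (-13)²))/162161 = √(336 + 169*(-8 + 169))*(1/162161) = √(336 + 169*161)*(1/162161) = √(336 + 27209)*(1/162161) = √27545*(1/162161) = √27545/162161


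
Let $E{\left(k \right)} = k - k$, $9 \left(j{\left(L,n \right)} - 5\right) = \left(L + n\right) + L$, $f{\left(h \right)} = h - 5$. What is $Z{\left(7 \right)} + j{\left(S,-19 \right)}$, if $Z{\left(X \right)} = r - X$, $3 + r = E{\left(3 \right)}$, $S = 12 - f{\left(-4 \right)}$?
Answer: $- \frac{22}{9} \approx -2.4444$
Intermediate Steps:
$f{\left(h \right)} = -5 + h$ ($f{\left(h \right)} = h - 5 = -5 + h$)
$S = 21$ ($S = 12 - \left(-5 - 4\right) = 12 - -9 = 12 + 9 = 21$)
$j{\left(L,n \right)} = 5 + \frac{n}{9} + \frac{2 L}{9}$ ($j{\left(L,n \right)} = 5 + \frac{\left(L + n\right) + L}{9} = 5 + \frac{n + 2 L}{9} = 5 + \left(\frac{n}{9} + \frac{2 L}{9}\right) = 5 + \frac{n}{9} + \frac{2 L}{9}$)
$E{\left(k \right)} = 0$
$r = -3$ ($r = -3 + 0 = -3$)
$Z{\left(X \right)} = -3 - X$
$Z{\left(7 \right)} + j{\left(S,-19 \right)} = \left(-3 - 7\right) + \left(5 + \frac{1}{9} \left(-19\right) + \frac{2}{9} \cdot 21\right) = \left(-3 - 7\right) + \left(5 - \frac{19}{9} + \frac{14}{3}\right) = -10 + \frac{68}{9} = - \frac{22}{9}$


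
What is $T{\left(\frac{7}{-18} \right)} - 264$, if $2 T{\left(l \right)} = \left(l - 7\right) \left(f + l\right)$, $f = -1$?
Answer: $- \frac{167747}{648} \approx -258.87$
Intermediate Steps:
$T{\left(l \right)} = \frac{\left(-1 + l\right) \left(-7 + l\right)}{2}$ ($T{\left(l \right)} = \frac{\left(l - 7\right) \left(-1 + l\right)}{2} = \frac{\left(-7 + l\right) \left(-1 + l\right)}{2} = \frac{\left(-1 + l\right) \left(-7 + l\right)}{2}$)
$T{\left(\frac{7}{-18} \right)} - 264 = \left(\frac{7}{2} + \frac{\left(\frac{7}{-18}\right)^{2}}{2} - 4 \frac{7}{-18}\right) - 264 = \left(\frac{7}{2} + \frac{\left(7 \left(- \frac{1}{18}\right)\right)^{2}}{2} - 4 \cdot 7 \left(- \frac{1}{18}\right)\right) - 264 = \left(\frac{7}{2} + \frac{\left(- \frac{7}{18}\right)^{2}}{2} - - \frac{14}{9}\right) - 264 = \left(\frac{7}{2} + \frac{1}{2} \cdot \frac{49}{324} + \frac{14}{9}\right) - 264 = \left(\frac{7}{2} + \frac{49}{648} + \frac{14}{9}\right) - 264 = \frac{3325}{648} - 264 = - \frac{167747}{648}$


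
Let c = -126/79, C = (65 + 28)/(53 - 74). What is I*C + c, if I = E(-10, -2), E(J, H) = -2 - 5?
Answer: 2323/79 ≈ 29.405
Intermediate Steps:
C = -31/7 (C = 93/(-21) = 93*(-1/21) = -31/7 ≈ -4.4286)
E(J, H) = -7
c = -126/79 (c = -126*1/79 = -126/79 ≈ -1.5949)
I = -7
I*C + c = -7*(-31/7) - 126/79 = 31 - 126/79 = 2323/79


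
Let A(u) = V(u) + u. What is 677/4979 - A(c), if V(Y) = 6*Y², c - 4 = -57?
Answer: -83651502/4979 ≈ -16801.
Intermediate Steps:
c = -53 (c = 4 - 57 = -53)
A(u) = u + 6*u² (A(u) = 6*u² + u = u + 6*u²)
677/4979 - A(c) = 677/4979 - (-53)*(1 + 6*(-53)) = 677*(1/4979) - (-53)*(1 - 318) = 677/4979 - (-53)*(-317) = 677/4979 - 1*16801 = 677/4979 - 16801 = -83651502/4979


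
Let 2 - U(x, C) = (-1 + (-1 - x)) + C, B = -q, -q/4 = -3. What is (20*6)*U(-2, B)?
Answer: 1680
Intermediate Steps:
q = 12 (q = -4*(-3) = 12)
B = -12 (B = -1*12 = -12)
U(x, C) = 4 + x - C (U(x, C) = 2 - ((-1 + (-1 - x)) + C) = 2 - ((-2 - x) + C) = 2 - (-2 + C - x) = 2 + (2 + x - C) = 4 + x - C)
(20*6)*U(-2, B) = (20*6)*(4 - 2 - 1*(-12)) = 120*(4 - 2 + 12) = 120*14 = 1680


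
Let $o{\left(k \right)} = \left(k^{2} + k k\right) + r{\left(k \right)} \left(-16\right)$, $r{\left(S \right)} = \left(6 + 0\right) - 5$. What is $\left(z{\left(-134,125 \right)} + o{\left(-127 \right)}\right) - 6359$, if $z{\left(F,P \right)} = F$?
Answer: $25749$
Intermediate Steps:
$r{\left(S \right)} = 1$ ($r{\left(S \right)} = 6 - 5 = 1$)
$o{\left(k \right)} = -16 + 2 k^{2}$ ($o{\left(k \right)} = \left(k^{2} + k k\right) + 1 \left(-16\right) = \left(k^{2} + k^{2}\right) - 16 = 2 k^{2} - 16 = -16 + 2 k^{2}$)
$\left(z{\left(-134,125 \right)} + o{\left(-127 \right)}\right) - 6359 = \left(-134 - \left(16 - 2 \left(-127\right)^{2}\right)\right) - 6359 = \left(-134 + \left(-16 + 2 \cdot 16129\right)\right) - 6359 = \left(-134 + \left(-16 + 32258\right)\right) - 6359 = \left(-134 + 32242\right) - 6359 = 32108 - 6359 = 25749$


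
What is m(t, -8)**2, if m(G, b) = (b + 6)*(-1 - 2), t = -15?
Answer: 36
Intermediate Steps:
m(G, b) = -18 - 3*b (m(G, b) = (6 + b)*(-3) = -18 - 3*b)
m(t, -8)**2 = (-18 - 3*(-8))**2 = (-18 + 24)**2 = 6**2 = 36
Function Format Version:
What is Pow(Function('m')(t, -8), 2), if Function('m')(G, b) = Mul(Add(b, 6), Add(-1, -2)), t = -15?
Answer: 36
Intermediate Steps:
Function('m')(G, b) = Add(-18, Mul(-3, b)) (Function('m')(G, b) = Mul(Add(6, b), -3) = Add(-18, Mul(-3, b)))
Pow(Function('m')(t, -8), 2) = Pow(Add(-18, Mul(-3, -8)), 2) = Pow(Add(-18, 24), 2) = Pow(6, 2) = 36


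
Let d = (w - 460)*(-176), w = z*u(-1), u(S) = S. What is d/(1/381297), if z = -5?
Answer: 30534263760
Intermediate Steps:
w = 5 (w = -5*(-1) = 5)
d = 80080 (d = (5 - 460)*(-176) = -455*(-176) = 80080)
d/(1/381297) = 80080/(1/381297) = 80080*381297 = 30534263760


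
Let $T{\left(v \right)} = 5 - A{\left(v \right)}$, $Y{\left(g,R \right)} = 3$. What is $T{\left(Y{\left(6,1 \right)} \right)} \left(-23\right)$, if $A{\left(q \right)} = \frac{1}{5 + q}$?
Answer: $- \frac{897}{8} \approx -112.13$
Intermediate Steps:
$T{\left(v \right)} = 5 - \frac{1}{5 + v}$
$T{\left(Y{\left(6,1 \right)} \right)} \left(-23\right) = \frac{24 + 5 \cdot 3}{5 + 3} \left(-23\right) = \frac{24 + 15}{8} \left(-23\right) = \frac{1}{8} \cdot 39 \left(-23\right) = \frac{39}{8} \left(-23\right) = - \frac{897}{8}$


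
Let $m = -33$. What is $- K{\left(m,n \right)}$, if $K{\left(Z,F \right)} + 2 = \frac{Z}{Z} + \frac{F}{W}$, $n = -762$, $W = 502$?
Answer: $\frac{632}{251} \approx 2.5179$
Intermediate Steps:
$K{\left(Z,F \right)} = -1 + \frac{F}{502}$ ($K{\left(Z,F \right)} = -2 + \left(\frac{Z}{Z} + \frac{F}{502}\right) = -2 + \left(1 + F \frac{1}{502}\right) = -2 + \left(1 + \frac{F}{502}\right) = -1 + \frac{F}{502}$)
$- K{\left(m,n \right)} = - (-1 + \frac{1}{502} \left(-762\right)) = - (-1 - \frac{381}{251}) = \left(-1\right) \left(- \frac{632}{251}\right) = \frac{632}{251}$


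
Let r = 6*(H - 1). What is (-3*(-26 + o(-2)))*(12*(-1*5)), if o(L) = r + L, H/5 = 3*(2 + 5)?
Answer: 107280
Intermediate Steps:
H = 105 (H = 5*(3*(2 + 5)) = 5*(3*7) = 5*21 = 105)
r = 624 (r = 6*(105 - 1) = 6*104 = 624)
o(L) = 624 + L
(-3*(-26 + o(-2)))*(12*(-1*5)) = (-3*(-26 + (624 - 2)))*(12*(-1*5)) = (-3*(-26 + 622))*(12*(-5)) = -3*596*(-60) = -1788*(-60) = 107280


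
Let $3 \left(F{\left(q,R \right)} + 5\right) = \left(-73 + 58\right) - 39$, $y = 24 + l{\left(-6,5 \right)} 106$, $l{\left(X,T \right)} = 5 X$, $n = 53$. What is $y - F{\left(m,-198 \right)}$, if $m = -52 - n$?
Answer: $-3133$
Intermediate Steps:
$y = -3156$ ($y = 24 + 5 \left(-6\right) 106 = 24 - 3180 = -3156$)
$m = -105$ ($m = -52 - 53 = -105$)
$F{\left(q,R \right)} = -23$ ($F{\left(q,R \right)} = -5 + \frac{\left(-73 + 58\right) - 39}{3} = -5 + \frac{-15 - 39}{3} = -5 + \frac{1}{3} \left(-54\right) = -5 - 18 = -23$)
$y - F{\left(m,-198 \right)} = -3156 - -23 = -3156 + 23 = -3133$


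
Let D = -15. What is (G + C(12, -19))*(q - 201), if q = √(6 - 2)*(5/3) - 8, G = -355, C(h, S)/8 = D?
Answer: 293075/3 ≈ 97692.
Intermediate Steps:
C(h, S) = -120 (C(h, S) = 8*(-15) = -120)
q = -14/3 (q = √4*(5*(⅓)) - 8 = 2*(5/3) - 8 = 10/3 - 8 = -14/3 ≈ -4.6667)
(G + C(12, -19))*(q - 201) = (-355 - 120)*(-14/3 - 201) = -475*(-617/3) = 293075/3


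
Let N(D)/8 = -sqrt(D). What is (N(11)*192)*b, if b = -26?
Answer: 39936*sqrt(11) ≈ 1.3245e+5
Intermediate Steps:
N(D) = -8*sqrt(D) (N(D) = 8*(-sqrt(D)) = -8*sqrt(D))
(N(11)*192)*b = (-8*sqrt(11)*192)*(-26) = -1536*sqrt(11)*(-26) = 39936*sqrt(11)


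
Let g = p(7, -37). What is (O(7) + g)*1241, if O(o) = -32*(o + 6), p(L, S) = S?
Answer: -562173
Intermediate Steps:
g = -37
O(o) = -192 - 32*o (O(o) = -32*(6 + o) = -192 - 32*o)
(O(7) + g)*1241 = ((-192 - 32*7) - 37)*1241 = ((-192 - 224) - 37)*1241 = (-416 - 37)*1241 = -453*1241 = -562173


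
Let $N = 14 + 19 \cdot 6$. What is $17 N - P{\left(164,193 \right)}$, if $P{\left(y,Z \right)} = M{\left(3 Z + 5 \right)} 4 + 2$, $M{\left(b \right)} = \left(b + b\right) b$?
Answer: $-2726274$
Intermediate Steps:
$M{\left(b \right)} = 2 b^{2}$ ($M{\left(b \right)} = 2 b b = 2 b^{2}$)
$P{\left(y,Z \right)} = 2 + 8 \left(5 + 3 Z\right)^{2}$ ($P{\left(y,Z \right)} = 2 \left(3 Z + 5\right)^{2} \cdot 4 + 2 = 2 \left(5 + 3 Z\right)^{2} \cdot 4 + 2 = 8 \left(5 + 3 Z\right)^{2} + 2 = 2 + 8 \left(5 + 3 Z\right)^{2}$)
$N = 128$ ($N = 14 + 114 = 128$)
$17 N - P{\left(164,193 \right)} = 17 \cdot 128 - \left(202 + 72 \cdot 193^{2} + 240 \cdot 193\right) = 2176 - \left(202 + 72 \cdot 37249 + 46320\right) = 2176 - \left(202 + 2681928 + 46320\right) = 2176 - 2728450 = -2726274$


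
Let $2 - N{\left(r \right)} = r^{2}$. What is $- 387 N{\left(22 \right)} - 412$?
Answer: $186122$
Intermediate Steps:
$N{\left(r \right)} = 2 - r^{2}$
$- 387 N{\left(22 \right)} - 412 = - 387 \left(2 - 22^{2}\right) - 412 = - 387 \left(2 - 484\right) - 412 = \left(-387\right) \left(-482\right) - 412 = 186534 - 412 = 186122$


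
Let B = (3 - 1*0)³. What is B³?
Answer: 19683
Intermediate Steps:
B = 27 (B = (3 + 0)³ = 3³ = 27)
B³ = 27³ = 19683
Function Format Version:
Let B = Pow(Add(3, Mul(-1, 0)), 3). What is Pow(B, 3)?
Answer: 19683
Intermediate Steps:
B = 27 (B = Pow(Add(3, 0), 3) = Pow(3, 3) = 27)
Pow(B, 3) = Pow(27, 3) = 19683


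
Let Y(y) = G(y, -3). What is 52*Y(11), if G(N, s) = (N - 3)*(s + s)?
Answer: -2496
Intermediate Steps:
G(N, s) = 2*s*(-3 + N) (G(N, s) = (-3 + N)*(2*s) = 2*s*(-3 + N))
Y(y) = 18 - 6*y (Y(y) = 2*(-3)*(-3 + y) = 18 - 6*y)
52*Y(11) = 52*(18 - 6*11) = 52*(18 - 66) = 52*(-48) = -2496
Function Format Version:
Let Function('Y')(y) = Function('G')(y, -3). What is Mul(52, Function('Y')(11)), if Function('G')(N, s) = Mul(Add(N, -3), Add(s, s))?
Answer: -2496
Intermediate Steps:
Function('G')(N, s) = Mul(2, s, Add(-3, N)) (Function('G')(N, s) = Mul(Add(-3, N), Mul(2, s)) = Mul(2, s, Add(-3, N)))
Function('Y')(y) = Add(18, Mul(-6, y)) (Function('Y')(y) = Mul(2, -3, Add(-3, y)) = Add(18, Mul(-6, y)))
Mul(52, Function('Y')(11)) = Mul(52, Add(18, Mul(-6, 11))) = Mul(52, Add(18, -66)) = Mul(52, -48) = -2496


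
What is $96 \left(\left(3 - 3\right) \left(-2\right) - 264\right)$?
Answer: $-25344$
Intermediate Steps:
$96 \left(\left(3 - 3\right) \left(-2\right) - 264\right) = 96 \left(0 \left(-2\right) - 264\right) = 96 \left(0 - 264\right) = 96 \left(-264\right) = -25344$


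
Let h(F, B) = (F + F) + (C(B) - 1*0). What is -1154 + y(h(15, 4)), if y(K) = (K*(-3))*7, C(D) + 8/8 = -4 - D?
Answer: -1595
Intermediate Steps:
C(D) = -5 - D (C(D) = -1 + (-4 - D) = -5 - D)
h(F, B) = -5 - B + 2*F (h(F, B) = (F + F) + ((-5 - B) - 1*0) = 2*F + ((-5 - B) + 0) = 2*F + (-5 - B) = -5 - B + 2*F)
y(K) = -21*K (y(K) = -3*K*7 = -21*K)
-1154 + y(h(15, 4)) = -1154 - 21*(-5 - 1*4 + 2*15) = -1154 - 21*(-5 - 4 + 30) = -1154 - 21*21 = -1154 - 441 = -1595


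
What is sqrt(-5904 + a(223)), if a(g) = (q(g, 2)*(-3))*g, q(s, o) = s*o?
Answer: I*sqrt(304278) ≈ 551.61*I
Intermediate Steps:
q(s, o) = o*s
a(g) = -6*g**2 (a(g) = ((2*g)*(-3))*g = (-6*g)*g = -6*g**2)
sqrt(-5904 + a(223)) = sqrt(-5904 - 6*223**2) = sqrt(-5904 - 6*49729) = sqrt(-5904 - 298374) = sqrt(-304278) = I*sqrt(304278)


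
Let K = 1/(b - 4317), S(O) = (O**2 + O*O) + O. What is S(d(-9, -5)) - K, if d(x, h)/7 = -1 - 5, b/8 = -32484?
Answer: 920962855/264189 ≈ 3486.0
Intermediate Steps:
b = -259872 (b = 8*(-32484) = -259872)
d(x, h) = -42 (d(x, h) = 7*(-1 - 5) = 7*(-6) = -42)
S(O) = O + 2*O**2 (S(O) = (O**2 + O**2) + O = 2*O**2 + O = O + 2*O**2)
K = -1/264189 (K = 1/(-259872 - 4317) = 1/(-264189) = -1/264189 ≈ -3.7852e-6)
S(d(-9, -5)) - K = -42*(1 + 2*(-42)) - 1*(-1/264189) = -42*(1 - 84) + 1/264189 = -42*(-83) + 1/264189 = 3486 + 1/264189 = 920962855/264189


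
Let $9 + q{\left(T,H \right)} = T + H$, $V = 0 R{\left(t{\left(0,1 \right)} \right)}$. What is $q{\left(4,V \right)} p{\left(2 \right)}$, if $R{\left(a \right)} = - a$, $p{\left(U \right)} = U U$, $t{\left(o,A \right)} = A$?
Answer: $-20$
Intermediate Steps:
$p{\left(U \right)} = U^{2}$
$V = 0$ ($V = 0 \left(\left(-1\right) 1\right) = 0 \left(-1\right) = 0$)
$q{\left(T,H \right)} = -9 + H + T$ ($q{\left(T,H \right)} = -9 + \left(T + H\right) = -9 + \left(H + T\right) = -9 + H + T$)
$q{\left(4,V \right)} p{\left(2 \right)} = \left(-9 + 0 + 4\right) 2^{2} = \left(-5\right) 4 = -20$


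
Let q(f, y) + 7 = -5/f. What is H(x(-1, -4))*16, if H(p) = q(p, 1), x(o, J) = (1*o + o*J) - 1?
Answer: -152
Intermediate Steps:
q(f, y) = -7 - 5/f
x(o, J) = -1 + o + J*o (x(o, J) = (o + J*o) - 1 = -1 + o + J*o)
H(p) = -7 - 5/p
H(x(-1, -4))*16 = (-7 - 5/(-1 - 1 - 4*(-1)))*16 = (-7 - 5/(-1 - 1 + 4))*16 = (-7 - 5/2)*16 = -19/2*16 = -152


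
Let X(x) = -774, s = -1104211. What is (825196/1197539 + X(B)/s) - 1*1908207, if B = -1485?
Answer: -2523289397059039361/1322335736729 ≈ -1.9082e+6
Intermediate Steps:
(825196/1197539 + X(B)/s) - 1*1908207 = (825196/1197539 - 774/(-1104211)) - 1*1908207 = (825196*(1/1197539) - 774*(-1/1104211)) - 1908207 = (825196/1197539 + 774/1104211) - 1908207 = 912117395542/1322335736729 - 1908207 = -2523289397059039361/1322335736729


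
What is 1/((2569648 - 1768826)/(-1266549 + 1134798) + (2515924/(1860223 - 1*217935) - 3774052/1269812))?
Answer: -17172071340346116/129107719497460645 ≈ -0.13301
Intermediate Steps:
1/((2569648 - 1768826)/(-1266549 + 1134798) + (2515924/(1860223 - 1*217935) - 3774052/1269812)) = 1/(800822/(-131751) + (2515924/(1860223 - 217935) - 3774052*1/1269812)) = 1/(800822*(-1/131751) + (2515924/1642288 - 943513/317453)) = 1/(-800822/131751 + (2515924*(1/1642288) - 943513/317453)) = 1/(-800822/131751 + (628981/410572 - 943513/317453)) = 1/(-800822/131751 - 187708114043/130337313116) = 1/(-129107719497460645/17172071340346116) = -17172071340346116/129107719497460645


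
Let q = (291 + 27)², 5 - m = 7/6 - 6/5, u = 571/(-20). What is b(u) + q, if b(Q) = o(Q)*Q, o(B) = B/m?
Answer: 611767083/6040 ≈ 1.0129e+5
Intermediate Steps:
u = -571/20 (u = 571*(-1/20) = -571/20 ≈ -28.550)
m = 151/30 (m = 5 - (7/6 - 6/5) = 5 - 1*(-1/30) = 5 + 1/30 = 151/30 ≈ 5.0333)
o(B) = 30*B/151 (o(B) = B/(151/30) = B*(30/151) = 30*B/151)
b(Q) = 30*Q²/151 (b(Q) = (30*Q/151)*Q = 30*Q²/151)
q = 101124 (q = 318² = 101124)
b(u) + q = 30*(-571/20)²/151 + 101124 = (30/151)*(326041/400) + 101124 = 978123/6040 + 101124 = 611767083/6040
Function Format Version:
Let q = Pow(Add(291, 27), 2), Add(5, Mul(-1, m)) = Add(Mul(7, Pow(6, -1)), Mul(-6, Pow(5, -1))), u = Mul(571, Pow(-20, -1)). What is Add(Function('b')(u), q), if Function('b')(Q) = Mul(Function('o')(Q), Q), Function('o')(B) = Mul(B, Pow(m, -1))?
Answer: Rational(611767083, 6040) ≈ 1.0129e+5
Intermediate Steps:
u = Rational(-571, 20) (u = Mul(571, Rational(-1, 20)) = Rational(-571, 20) ≈ -28.550)
m = Rational(151, 30) (m = Add(5, Mul(-1, Add(Mul(7, Pow(6, -1)), Mul(-6, Pow(5, -1))))) = Add(5, Mul(-1, Add(Mul(7, Rational(1, 6)), Mul(-6, Rational(1, 5))))) = Add(5, Mul(-1, Add(Rational(7, 6), Rational(-6, 5)))) = Add(5, Mul(-1, Rational(-1, 30))) = Add(5, Rational(1, 30)) = Rational(151, 30) ≈ 5.0333)
Function('o')(B) = Mul(Rational(30, 151), B) (Function('o')(B) = Mul(B, Pow(Rational(151, 30), -1)) = Mul(B, Rational(30, 151)) = Mul(Rational(30, 151), B))
Function('b')(Q) = Mul(Rational(30, 151), Pow(Q, 2)) (Function('b')(Q) = Mul(Mul(Rational(30, 151), Q), Q) = Mul(Rational(30, 151), Pow(Q, 2)))
q = 101124 (q = Pow(318, 2) = 101124)
Add(Function('b')(u), q) = Add(Mul(Rational(30, 151), Pow(Rational(-571, 20), 2)), 101124) = Add(Mul(Rational(30, 151), Rational(326041, 400)), 101124) = Add(Rational(978123, 6040), 101124) = Rational(611767083, 6040)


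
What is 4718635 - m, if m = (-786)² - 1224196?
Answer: 5325035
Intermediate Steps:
m = -606400 (m = 617796 - 1224196 = -606400)
4718635 - m = 4718635 - 1*(-606400) = 4718635 + 606400 = 5325035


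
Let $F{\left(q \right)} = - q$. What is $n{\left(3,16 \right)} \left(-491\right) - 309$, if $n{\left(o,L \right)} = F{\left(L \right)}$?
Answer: $7547$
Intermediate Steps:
$n{\left(o,L \right)} = - L$
$n{\left(3,16 \right)} \left(-491\right) - 309 = \left(-1\right) 16 \left(-491\right) - 309 = \left(-16\right) \left(-491\right) - 309 = 7856 - 309 = 7547$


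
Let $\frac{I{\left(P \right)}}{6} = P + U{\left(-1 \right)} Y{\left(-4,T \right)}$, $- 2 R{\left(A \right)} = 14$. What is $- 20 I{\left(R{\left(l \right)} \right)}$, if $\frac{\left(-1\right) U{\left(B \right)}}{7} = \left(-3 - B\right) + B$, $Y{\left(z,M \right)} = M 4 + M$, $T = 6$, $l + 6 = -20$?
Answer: $-74760$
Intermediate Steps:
$l = -26$ ($l = -6 - 20 = -26$)
$R{\left(A \right)} = -7$ ($R{\left(A \right)} = \left(- \frac{1}{2}\right) 14 = -7$)
$Y{\left(z,M \right)} = 5 M$ ($Y{\left(z,M \right)} = 4 M + M = 5 M$)
$U{\left(B \right)} = 21$ ($U{\left(B \right)} = - 7 \left(\left(-3 - B\right) + B\right) = \left(-7\right) \left(-3\right) = 21$)
$I{\left(P \right)} = 3780 + 6 P$ ($I{\left(P \right)} = 6 \left(P + 21 \cdot 5 \cdot 6\right) = 6 \left(P + 21 \cdot 30\right) = 6 \left(P + 630\right) = 6 \left(630 + P\right) = 3780 + 6 P$)
$- 20 I{\left(R{\left(l \right)} \right)} = - 20 \left(3780 + 6 \left(-7\right)\right) = - 20 \left(3780 - 42\right) = \left(-20\right) 3738 = -74760$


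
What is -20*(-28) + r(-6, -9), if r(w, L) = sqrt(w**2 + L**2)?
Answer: 560 + 3*sqrt(13) ≈ 570.82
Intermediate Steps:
r(w, L) = sqrt(L**2 + w**2)
-20*(-28) + r(-6, -9) = -20*(-28) + sqrt((-9)**2 + (-6)**2) = 560 + sqrt(81 + 36) = 560 + sqrt(117) = 560 + 3*sqrt(13)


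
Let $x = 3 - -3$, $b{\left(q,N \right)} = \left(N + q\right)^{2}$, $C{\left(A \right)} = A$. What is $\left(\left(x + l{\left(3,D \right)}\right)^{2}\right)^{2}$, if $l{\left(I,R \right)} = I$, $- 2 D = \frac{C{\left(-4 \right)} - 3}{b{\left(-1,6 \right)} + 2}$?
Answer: $6561$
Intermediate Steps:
$x = 6$ ($x = 3 + 3 = 6$)
$D = \frac{7}{54}$ ($D = - \frac{\left(-4 - 3\right) \frac{1}{\left(6 - 1\right)^{2} + 2}}{2} = - \frac{\left(-7\right) \frac{1}{5^{2} + 2}}{2} = - \frac{\left(-7\right) \frac{1}{25 + 2}}{2} = - \frac{\left(-7\right) \frac{1}{27}}{2} = \left(- \frac{1}{2}\right) \left(- \frac{7}{27}\right) = \frac{7}{54} \approx 0.12963$)
$\left(\left(x + l{\left(3,D \right)}\right)^{2}\right)^{2} = \left(\left(6 + 3\right)^{2}\right)^{2} = \left(9^{2}\right)^{2} = 81^{2} = 6561$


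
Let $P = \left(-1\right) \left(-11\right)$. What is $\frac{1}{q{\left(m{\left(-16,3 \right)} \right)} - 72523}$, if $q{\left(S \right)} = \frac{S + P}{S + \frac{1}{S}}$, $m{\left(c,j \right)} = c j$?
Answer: $- \frac{2305}{167163739} \approx -1.3789 \cdot 10^{-5}$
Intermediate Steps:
$P = 11$
$q{\left(S \right)} = \frac{11 + S}{S + \frac{1}{S}}$ ($q{\left(S \right)} = \frac{S + 11}{S + \frac{1}{S}} = \frac{11 + S}{S + \frac{1}{S}}$)
$\frac{1}{q{\left(m{\left(-16,3 \right)} \right)} - 72523} = \frac{1}{\frac{\left(-16\right) 3 \left(11 - 48\right)}{1 + \left(\left(-16\right) 3\right)^{2}} - 72523} = \frac{1}{- \frac{48 \left(11 - 48\right)}{1 + \left(-48\right)^{2}} - 72523} = \frac{1}{\left(-48\right) \frac{1}{1 + 2304} \left(-37\right) - 72523} = \frac{1}{\left(-48\right) \frac{1}{2305} \left(-37\right) - 72523} = \frac{1}{\frac{1776}{2305} - 72523} = \frac{1}{- \frac{167163739}{2305}} = - \frac{2305}{167163739}$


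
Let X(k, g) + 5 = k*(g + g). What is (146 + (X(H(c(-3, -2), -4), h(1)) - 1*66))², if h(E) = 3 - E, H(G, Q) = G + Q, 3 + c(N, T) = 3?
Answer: 3481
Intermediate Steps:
c(N, T) = 0 (c(N, T) = -3 + 3 = 0)
X(k, g) = -5 + 2*g*k (X(k, g) = -5 + k*(g + g) = -5 + k*(2*g) = -5 + 2*g*k)
(146 + (X(H(c(-3, -2), -4), h(1)) - 1*66))² = (146 + ((-5 + 2*(3 - 1*1)*(0 - 4)) - 1*66))² = (146 + ((-5 + 2*(3 - 1)*(-4)) - 66))² = (146 + ((-5 + 2*2*(-4)) - 66))² = (146 + ((-5 - 16) - 66))² = (146 + (-21 - 66))² = (146 - 87)² = 59² = 3481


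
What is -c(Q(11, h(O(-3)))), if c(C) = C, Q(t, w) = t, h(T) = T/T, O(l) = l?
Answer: -11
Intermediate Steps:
h(T) = 1
-c(Q(11, h(O(-3)))) = -1*11 = -11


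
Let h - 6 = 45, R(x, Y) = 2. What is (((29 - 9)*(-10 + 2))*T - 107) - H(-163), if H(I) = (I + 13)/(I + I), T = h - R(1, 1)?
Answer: -1295436/163 ≈ -7947.5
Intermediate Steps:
h = 51 (h = 6 + 45 = 51)
T = 49 (T = 51 - 1*2 = 51 - 2 = 49)
H(I) = (13 + I)/(2*I) (H(I) = (13 + I)/((2*I)) = (13 + I)*(1/(2*I)) = (13 + I)/(2*I))
(((29 - 9)*(-10 + 2))*T - 107) - H(-163) = (((29 - 9)*(-10 + 2))*49 - 107) - (13 - 163)/(2*(-163)) = ((20*(-8))*49 - 107) - (-1)*(-150)/(2*163) = (-160*49 - 107) - 1*75/163 = (-7840 - 107) - 75/163 = -7947 - 75/163 = -1295436/163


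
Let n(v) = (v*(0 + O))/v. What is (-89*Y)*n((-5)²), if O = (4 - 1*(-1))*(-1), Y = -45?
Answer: -20025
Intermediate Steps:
O = -5 (O = (4 + 1)*(-1) = 5*(-1) = -5)
n(v) = -5 (n(v) = (v*(0 - 5))/v = (v*(-5))/v = (-5*v)/v = -5)
(-89*Y)*n((-5)²) = -89*(-45)*(-5) = 4005*(-5) = -20025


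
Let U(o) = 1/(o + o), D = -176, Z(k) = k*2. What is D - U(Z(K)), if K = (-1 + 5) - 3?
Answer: -705/4 ≈ -176.25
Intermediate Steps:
K = 1 (K = 4 - 3 = 1)
Z(k) = 2*k
U(o) = 1/(2*o)
D - U(Z(K)) = -176 - 1/(2*(2*1)) = -176 - 1/(2*2) = -176 - 1*¼ = -176 - ¼ = -705/4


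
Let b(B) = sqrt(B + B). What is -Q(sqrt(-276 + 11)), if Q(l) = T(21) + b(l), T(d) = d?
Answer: -21 - 265**(1/4)*(1 + I) ≈ -25.035 - 4.0347*I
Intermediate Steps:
b(B) = sqrt(2)*sqrt(B) (b(B) = sqrt(2*B) = sqrt(2)*sqrt(B))
Q(l) = 21 + sqrt(2)*sqrt(l)
-Q(sqrt(-276 + 11)) = -(21 + sqrt(2)*sqrt(sqrt(-276 + 11))) = -(21 + sqrt(2)*sqrt(sqrt(-265))) = -(21 + sqrt(2)*sqrt(I*sqrt(265))) = -(21 + sqrt(2)*(265**(1/4)*sqrt(I))) = -(21 + sqrt(2)*265**(1/4)*sqrt(I)) = -21 - sqrt(2)*265**(1/4)*sqrt(I)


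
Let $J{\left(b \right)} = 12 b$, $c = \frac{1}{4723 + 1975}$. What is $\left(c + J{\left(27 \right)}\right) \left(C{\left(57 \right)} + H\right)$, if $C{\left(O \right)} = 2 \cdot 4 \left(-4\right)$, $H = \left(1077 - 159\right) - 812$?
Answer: $\frac{80295661}{3349} \approx 23976.0$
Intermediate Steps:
$H = 106$ ($H = 918 - 812 = 106$)
$c = \frac{1}{6698} \approx 0.0001493$
$C{\left(O \right)} = -32$ ($C{\left(O \right)} = 8 \left(-4\right) = -32$)
$\left(c + J{\left(27 \right)}\right) \left(C{\left(57 \right)} + H\right) = \left(\frac{1}{6698} + 12 \cdot 27\right) \left(-32 + 106\right) = \left(\frac{1}{6698} + 324\right) 74 = \frac{2170153}{6698} \cdot 74 = \frac{80295661}{3349}$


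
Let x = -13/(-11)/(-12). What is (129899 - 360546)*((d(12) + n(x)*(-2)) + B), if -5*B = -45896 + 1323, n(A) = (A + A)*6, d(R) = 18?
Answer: -113345240681/55 ≈ -2.0608e+9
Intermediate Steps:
x = -13/132 (x = -13*(-1/11)*(-1/12) = (13/11)*(-1/12) = -13/132 ≈ -0.098485)
n(A) = 12*A (n(A) = (2*A)*6 = 12*A)
B = 44573/5 (B = -(-45896 + 1323)/5 = -⅕*(-44573) = 44573/5 ≈ 8914.6)
(129899 - 360546)*((d(12) + n(x)*(-2)) + B) = (129899 - 360546)*((18 + (12*(-13/132))*(-2)) + 44573/5) = -230647*((18 - 13/11*(-2)) + 44573/5) = -230647*((18 + 26/11) + 44573/5) = -230647*(224/11 + 44573/5) = -230647*491423/55 = -113345240681/55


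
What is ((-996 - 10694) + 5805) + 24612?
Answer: 18727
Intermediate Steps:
((-996 - 10694) + 5805) + 24612 = (-11690 + 5805) + 24612 = -5885 + 24612 = 18727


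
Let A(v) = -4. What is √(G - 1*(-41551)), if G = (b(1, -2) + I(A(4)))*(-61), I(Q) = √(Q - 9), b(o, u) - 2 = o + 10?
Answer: √(40758 - 61*I*√13) ≈ 201.89 - 0.5447*I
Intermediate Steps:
b(o, u) = 12 + o (b(o, u) = 2 + (o + 10) = 2 + (10 + o) = 12 + o)
I(Q) = √(-9 + Q)
G = -793 - 61*I*√13 (G = ((12 + 1) + √(-9 - 4))*(-61) = (13 + √(-13))*(-61) = (13 + I*√13)*(-61) = -793 - 61*I*√13 ≈ -793.0 - 219.94*I)
√(G - 1*(-41551)) = √((-793 - 61*I*√13) - 1*(-41551)) = √((-793 - 61*I*√13) + 41551) = √(40758 - 61*I*√13)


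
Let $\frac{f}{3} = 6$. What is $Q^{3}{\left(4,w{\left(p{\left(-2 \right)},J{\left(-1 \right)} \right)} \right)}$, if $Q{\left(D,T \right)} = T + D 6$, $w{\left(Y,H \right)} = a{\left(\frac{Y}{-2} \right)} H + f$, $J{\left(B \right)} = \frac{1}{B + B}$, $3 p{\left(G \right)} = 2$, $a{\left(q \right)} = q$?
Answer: $\frac{16194277}{216} \approx 74974.0$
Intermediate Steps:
$p{\left(G \right)} = \frac{2}{3}$ ($p{\left(G \right)} = \frac{1}{3} \cdot 2 = \frac{2}{3}$)
$f = 18$ ($f = 3 \cdot 6 = 18$)
$J{\left(B \right)} = \frac{1}{2 B}$
$w{\left(Y,H \right)} = 18 - \frac{H Y}{2}$ ($w{\left(Y,H \right)} = \frac{Y}{-2} H + 18 = Y \left(- \frac{1}{2}\right) H + 18 = - \frac{Y}{2} H + 18 = - \frac{H Y}{2} + 18 = 18 - \frac{H Y}{2}$)
$Q{\left(D,T \right)} = T + 6 D$
$Q^{3}{\left(4,w{\left(p{\left(-2 \right)},J{\left(-1 \right)} \right)} \right)} = \left(\left(18 - \frac{1}{2} \frac{1}{2 \left(-1\right)} \frac{2}{3}\right) + 6 \cdot 4\right)^{3} = \left(\left(18 - \frac{1}{2} \cdot \frac{1}{2} \left(-1\right) \frac{2}{3}\right) + 24\right)^{3} = \left(\left(18 - \left(- \frac{1}{4}\right) \frac{2}{3}\right) + 24\right)^{3} = \left(\left(18 + \frac{1}{6}\right) + 24\right)^{3} = \left(\frac{109}{6} + 24\right)^{3} = \left(\frac{253}{6}\right)^{3} = \frac{16194277}{216}$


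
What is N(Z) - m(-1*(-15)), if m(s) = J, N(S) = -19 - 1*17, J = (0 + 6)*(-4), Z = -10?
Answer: -12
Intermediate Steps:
J = -24 (J = 6*(-4) = -24)
N(S) = -36 (N(S) = -19 - 17 = -36)
m(s) = -24
N(Z) - m(-1*(-15)) = -36 - 1*(-24) = -36 + 24 = -12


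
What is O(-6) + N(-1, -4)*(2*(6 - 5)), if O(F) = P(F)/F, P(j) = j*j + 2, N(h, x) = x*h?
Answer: 5/3 ≈ 1.6667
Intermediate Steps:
N(h, x) = h*x
P(j) = 2 + j**2 (P(j) = j**2 + 2 = 2 + j**2)
O(F) = (2 + F**2)/F
O(-6) + N(-1, -4)*(2*(6 - 5)) = (-6 + 2/(-6)) + (-1*(-4))*(2*(6 - 5)) = (-6 + 2*(-1/6)) + 4*(2*1) = (-6 - 1/3) + 4*2 = -19/3 + 8 = 5/3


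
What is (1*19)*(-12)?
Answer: -228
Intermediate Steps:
(1*19)*(-12) = 19*(-12) = -228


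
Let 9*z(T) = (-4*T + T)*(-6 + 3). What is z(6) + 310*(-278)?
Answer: -86174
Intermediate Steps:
z(T) = T (z(T) = ((-4*T + T)*(-6 + 3))/9 = (-3*T*(-3))/9 = (9*T)/9 = T)
z(6) + 310*(-278) = 6 + 310*(-278) = 6 - 86180 = -86174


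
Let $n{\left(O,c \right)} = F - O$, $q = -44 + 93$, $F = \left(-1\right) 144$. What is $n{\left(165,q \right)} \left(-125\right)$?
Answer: $38625$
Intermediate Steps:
$F = -144$
$q = 49$
$n{\left(O,c \right)} = -144 - O$
$n{\left(165,q \right)} \left(-125\right) = \left(-144 - 165\right) \left(-125\right) = \left(-309\right) \left(-125\right) = 38625$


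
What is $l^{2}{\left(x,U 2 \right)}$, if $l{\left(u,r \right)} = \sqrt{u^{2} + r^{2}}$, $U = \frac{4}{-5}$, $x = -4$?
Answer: $\frac{464}{25} \approx 18.56$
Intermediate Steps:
$U = - \frac{4}{5}$ ($U = 4 \left(- \frac{1}{5}\right) = - \frac{4}{5} \approx -0.8$)
$l{\left(u,r \right)} = \sqrt{r^{2} + u^{2}}$
$l^{2}{\left(x,U 2 \right)} = \left(\sqrt{\left(\left(- \frac{4}{5}\right) 2\right)^{2} + \left(-4\right)^{2}}\right)^{2} = \left(\sqrt{\left(- \frac{8}{5}\right)^{2} + 16}\right)^{2} = \left(\sqrt{\frac{64}{25} + 16}\right)^{2} = \left(\sqrt{\frac{464}{25}}\right)^{2} = \left(\frac{4 \sqrt{29}}{5}\right)^{2} = \frac{464}{25}$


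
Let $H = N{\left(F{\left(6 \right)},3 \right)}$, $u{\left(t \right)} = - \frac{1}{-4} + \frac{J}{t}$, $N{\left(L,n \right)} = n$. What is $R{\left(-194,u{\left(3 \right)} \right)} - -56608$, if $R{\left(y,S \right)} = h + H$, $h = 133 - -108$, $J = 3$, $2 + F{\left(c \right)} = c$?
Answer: $56852$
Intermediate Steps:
$F{\left(c \right)} = -2 + c$
$h = 241$ ($h = 133 + 108 = 241$)
$u{\left(t \right)} = \frac{1}{4} + \frac{3}{t}$ ($u{\left(t \right)} = - \frac{1}{-4} + \frac{3}{t} = \left(-1\right) \left(- \frac{1}{4}\right) + \frac{3}{t} = \frac{1}{4} + \frac{3}{t}$)
$H = 3$
$R{\left(y,S \right)} = 244$ ($R{\left(y,S \right)} = 241 + 3 = 244$)
$R{\left(-194,u{\left(3 \right)} \right)} - -56608 = 244 - -56608 = 244 + 56608 = 56852$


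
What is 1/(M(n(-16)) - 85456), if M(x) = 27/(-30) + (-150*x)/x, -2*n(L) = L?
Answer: -10/856069 ≈ -1.1681e-5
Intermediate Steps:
n(L) = -L/2
M(x) = -1509/10 (M(x) = 27*(-1/30) - 150 = -9/10 - 150 = -1509/10)
1/(M(n(-16)) - 85456) = 1/(-1509/10 - 85456) = 1/(-856069/10) = -10/856069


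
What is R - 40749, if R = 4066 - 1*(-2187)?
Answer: -34496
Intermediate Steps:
R = 6253 (R = 4066 + 2187 = 6253)
R - 40749 = 6253 - 40749 = -34496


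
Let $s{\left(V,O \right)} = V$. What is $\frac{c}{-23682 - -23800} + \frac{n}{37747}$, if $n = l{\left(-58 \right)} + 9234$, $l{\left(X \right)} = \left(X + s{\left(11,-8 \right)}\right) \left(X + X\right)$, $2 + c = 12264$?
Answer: $\frac{232293331}{2227073} \approx 104.3$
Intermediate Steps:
$c = 12262$ ($c = -2 + 12264 = 12262$)
$l{\left(X \right)} = 2 X \left(11 + X\right)$ ($l{\left(X \right)} = \left(X + 11\right) \left(X + X\right) = \left(11 + X\right) 2 X = 2 X \left(11 + X\right)$)
$n = 14686$ ($n = 2 \left(-58\right) \left(11 - 58\right) + 9234 = 2 \left(-58\right) \left(-47\right) + 9234 = 5452 + 9234 = 14686$)
$\frac{c}{-23682 - -23800} + \frac{n}{37747} = \frac{12262}{-23682 - -23800} + \frac{14686}{37747} = \frac{12262}{-23682 + 23800} + 14686 \cdot \frac{1}{37747} = \frac{12262}{118} + \frac{14686}{37747} = 12262 \cdot \frac{1}{118} + \frac{14686}{37747} = \frac{6131}{59} + \frac{14686}{37747} = \frac{232293331}{2227073}$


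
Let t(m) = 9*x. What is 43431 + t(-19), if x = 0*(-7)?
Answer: 43431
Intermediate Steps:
x = 0
t(m) = 0 (t(m) = 9*0 = 0)
43431 + t(-19) = 43431 + 0 = 43431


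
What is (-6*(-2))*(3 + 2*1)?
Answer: 60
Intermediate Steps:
(-6*(-2))*(3 + 2*1) = 12*(3 + 2) = 12*5 = 60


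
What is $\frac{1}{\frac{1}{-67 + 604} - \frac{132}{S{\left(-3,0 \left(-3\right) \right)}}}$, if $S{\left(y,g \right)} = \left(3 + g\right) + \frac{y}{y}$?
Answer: $- \frac{537}{17720} \approx -0.030305$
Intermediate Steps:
$S{\left(y,g \right)} = 4 + g$ ($S{\left(y,g \right)} = \left(3 + g\right) + 1 = 4 + g$)
$\frac{1}{\frac{1}{-67 + 604} - \frac{132}{S{\left(-3,0 \left(-3\right) \right)}}} = \frac{1}{\frac{1}{-67 + 604} - \frac{132}{4 + 0 \left(-3\right)}} = \frac{1}{\frac{1}{537} - \frac{132}{4 + 0}} = \frac{1}{\frac{1}{537} - \frac{132}{4}} = \frac{1}{\frac{1}{537} - 33} = \frac{1}{- \frac{17720}{537}} = - \frac{537}{17720}$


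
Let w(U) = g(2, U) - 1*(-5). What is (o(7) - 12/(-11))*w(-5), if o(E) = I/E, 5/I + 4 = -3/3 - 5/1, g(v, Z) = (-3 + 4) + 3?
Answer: 1413/154 ≈ 9.1753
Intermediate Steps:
g(v, Z) = 4 (g(v, Z) = 1 + 3 = 4)
I = -1/2 (I = 5/(-4 + (-3/3 - 5/1)) = 5/(-4 + (-3*1/3 - 5*1)) = 5/(-4 + (-1 - 5)) = 5/(-4 - 6) = 5/(-10) = 5*(-1/10) = -1/2 ≈ -0.50000)
o(E) = -1/(2*E)
w(U) = 9 (w(U) = 4 - 1*(-5) = 4 + 5 = 9)
(o(7) - 12/(-11))*w(-5) = (-1/2/7 - 12/(-11))*9 = (-1/2*1/7 - 12*(-1/11))*9 = (-1/14 + 12/11)*9 = (157/154)*9 = 1413/154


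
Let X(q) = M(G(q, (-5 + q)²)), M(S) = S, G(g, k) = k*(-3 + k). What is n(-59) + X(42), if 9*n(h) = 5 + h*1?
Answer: 1870048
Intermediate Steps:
n(h) = 5/9 + h/9 (n(h) = (5 + h*1)/9 = (5 + h)/9 = 5/9 + h/9)
X(q) = (-5 + q)²*(-3 + (-5 + q)²)
n(-59) + X(42) = (5/9 + (⅑)*(-59)) + (-5 + 42)²*(-3 + (-5 + 42)²) = (5/9 - 59/9) + 37²*(-3 + 37²) = -6 + 1369*(-3 + 1369) = -6 + 1369*1366 = -6 + 1870054 = 1870048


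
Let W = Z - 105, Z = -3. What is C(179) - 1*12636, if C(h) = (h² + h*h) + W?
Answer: 51338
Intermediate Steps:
W = -108 (W = -3 - 105 = -108)
C(h) = -108 + 2*h² (C(h) = (h² + h*h) - 108 = (h² + h²) - 108 = 2*h² - 108 = -108 + 2*h²)
C(179) - 1*12636 = (-108 + 2*179²) - 1*12636 = (-108 + 2*32041) - 12636 = (-108 + 64082) - 12636 = 63974 - 12636 = 51338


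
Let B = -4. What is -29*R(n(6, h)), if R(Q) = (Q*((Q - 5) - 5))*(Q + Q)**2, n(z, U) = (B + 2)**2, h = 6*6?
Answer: 44544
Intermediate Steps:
h = 36
n(z, U) = 4 (n(z, U) = (-4 + 2)**2 = (-2)**2 = 4)
R(Q) = 4*Q**3*(-10 + Q) (R(Q) = (Q*((-5 + Q) - 5))*(2*Q)**2 = (Q*(-10 + Q))*(4*Q**2) = 4*Q**3*(-10 + Q))
-29*R(n(6, h)) = -116*4**3*(-10 + 4) = -116*64*(-6) = -29*(-1536) = 44544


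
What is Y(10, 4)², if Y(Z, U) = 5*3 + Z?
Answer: 625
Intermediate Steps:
Y(Z, U) = 15 + Z
Y(10, 4)² = (15 + 10)² = 25² = 625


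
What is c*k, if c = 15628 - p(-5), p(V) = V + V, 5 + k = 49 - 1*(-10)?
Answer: 844452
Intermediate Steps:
k = 54 (k = -5 + (49 - 1*(-10)) = -5 + (49 + 10) = -5 + 59 = 54)
p(V) = 2*V
c = 15638 (c = 15628 - 2*(-5) = 15628 - 1*(-10) = 15628 + 10 = 15638)
c*k = 15638*54 = 844452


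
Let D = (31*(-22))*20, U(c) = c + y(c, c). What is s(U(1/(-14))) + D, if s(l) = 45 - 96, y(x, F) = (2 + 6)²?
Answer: -13691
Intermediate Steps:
y(x, F) = 64 (y(x, F) = 8² = 64)
U(c) = 64 + c (U(c) = c + 64 = 64 + c)
s(l) = -51
D = -13640 (D = -682*20 = -13640)
s(U(1/(-14))) + D = -51 - 13640 = -13691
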